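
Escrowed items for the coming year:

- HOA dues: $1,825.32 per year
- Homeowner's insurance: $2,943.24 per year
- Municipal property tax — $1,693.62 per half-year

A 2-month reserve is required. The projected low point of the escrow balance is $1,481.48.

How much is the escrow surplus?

HOA dues — $1,825.32 annually
Homeowner's insurance — $2,943.24 annually
Municipal property tax — $1,693.62 × 2 = $3,387.24 annually
Annual escrow total = $1,825.32 + $2,943.24 + $3,387.24 = $8,155.80
Monthly = $8,155.80 ÷ 12 = $679.65
Cushion = 2 × $679.65 = $1,359.30
Excess over cushion: $1,481.48 − $1,359.30 = $122.18

$122.18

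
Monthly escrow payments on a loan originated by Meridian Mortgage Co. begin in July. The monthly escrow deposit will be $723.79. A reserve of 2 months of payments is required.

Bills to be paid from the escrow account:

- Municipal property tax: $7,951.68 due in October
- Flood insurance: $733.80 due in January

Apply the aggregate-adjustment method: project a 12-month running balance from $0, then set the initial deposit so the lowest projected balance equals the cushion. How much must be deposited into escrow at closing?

Cushion = 2 × $723.79 = $1,447.58
Trial balance (start $0, +$723.79 each month, − disbursements):
  Jul: +$723.79 → $723.79
  Aug: +$723.79 → $1,447.58
  Sep: +$723.79 → $2,171.37
  Oct: +$723.79 − $7,951.68 → -$5,056.52
  Nov: +$723.79 → -$4,332.73
  Dec: +$723.79 → -$3,608.94
  Jan: +$723.79 − $733.80 → -$3,618.95
  Feb: +$723.79 → -$2,895.16
  Mar: +$723.79 → -$2,171.37
  Apr: +$723.79 → -$1,447.58
  May: +$723.79 → -$723.79
  Jun: +$723.79 → $0.00
Lowest trial balance = -$5,056.52 (Oct)
Initial deposit = cushion − low point = $1,447.58 − (-$5,056.52) = $6,504.10

$6,504.10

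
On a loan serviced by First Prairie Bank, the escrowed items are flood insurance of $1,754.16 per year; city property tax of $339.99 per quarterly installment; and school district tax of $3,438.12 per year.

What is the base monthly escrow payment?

$546.02

Flood insurance = $1,754.16
City property tax = $339.99 × 4 = $1,359.96
School district tax = $3,438.12
Total annual escrow = $6,552.24
Monthly escrow = $6,552.24 ÷ 12 = $546.02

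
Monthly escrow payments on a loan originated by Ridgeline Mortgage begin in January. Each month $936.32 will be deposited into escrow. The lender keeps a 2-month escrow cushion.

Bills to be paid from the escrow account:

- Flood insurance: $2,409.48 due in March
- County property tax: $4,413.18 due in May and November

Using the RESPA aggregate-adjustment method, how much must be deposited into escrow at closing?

$4,013.70

Cushion = 2 × $936.32 = $1,872.64
Trial balance (start $0, +$936.32 each month, − disbursements):
  Jan: +$936.32 → $936.32
  Feb: +$936.32 → $1,872.64
  Mar: +$936.32 − $2,409.48 → $399.48
  Apr: +$936.32 → $1,335.80
  May: +$936.32 − $4,413.18 → -$2,141.06
  Jun: +$936.32 → -$1,204.74
  Jul: +$936.32 → -$268.42
  Aug: +$936.32 → $667.90
  Sep: +$936.32 → $1,604.22
  Oct: +$936.32 → $2,540.54
  Nov: +$936.32 − $4,413.18 → -$936.32
  Dec: +$936.32 → $0.00
Lowest trial balance = -$2,141.06 (May)
Initial deposit = cushion − low point = $1,872.64 − (-$2,141.06) = $4,013.70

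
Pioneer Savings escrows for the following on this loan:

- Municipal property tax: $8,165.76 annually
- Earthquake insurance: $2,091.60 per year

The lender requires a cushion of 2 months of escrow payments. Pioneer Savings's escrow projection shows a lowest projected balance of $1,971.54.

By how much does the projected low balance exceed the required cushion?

Municipal property tax — $8,165.76 per year
Earthquake insurance — $2,091.60 per year
Combined annual = $8,165.76 + $2,091.60 = $10,257.36
Monthly escrow = $10,257.36 ÷ 12 = $854.78
Required cushion = 2 × $854.78 = $1,709.56
Excess over cushion: $1,971.54 − $1,709.56 = $261.98

$261.98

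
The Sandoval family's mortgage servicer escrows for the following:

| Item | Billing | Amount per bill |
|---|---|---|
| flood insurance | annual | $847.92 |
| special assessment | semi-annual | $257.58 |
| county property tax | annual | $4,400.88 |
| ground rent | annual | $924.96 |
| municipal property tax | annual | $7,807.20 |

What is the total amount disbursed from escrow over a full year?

Flood insurance = $847.92 annually
Special assessment = $257.58 × 2 = $515.16 annually
County property tax = $4,400.88 annually
Ground rent = $924.96 annually
Municipal property tax = $7,807.20 annually
Combined annual = $14,496.12

$14,496.12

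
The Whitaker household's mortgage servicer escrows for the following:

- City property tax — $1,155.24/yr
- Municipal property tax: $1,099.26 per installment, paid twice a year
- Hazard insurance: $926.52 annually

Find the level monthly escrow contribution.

$356.69

City property tax — $1,155.24
Municipal property tax — $1,099.26 × 2 = $2,198.52
Hazard insurance — $926.52
Yearly total = $4,280.28
Monthly = $4,280.28 / 12 = $356.69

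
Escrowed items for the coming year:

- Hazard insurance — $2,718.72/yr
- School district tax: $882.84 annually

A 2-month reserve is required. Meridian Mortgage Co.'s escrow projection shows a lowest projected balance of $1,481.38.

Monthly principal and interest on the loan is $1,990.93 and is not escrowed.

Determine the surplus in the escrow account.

Hazard insurance — $2,718.72
School district tax — $882.84
Yearly total = $3,601.56
Monthly = $3,601.56 / 12 = $300.13
Required cushion = 2 × $300.13 = $600.26
Excess over cushion: $1,481.38 − $600.26 = $881.12

$881.12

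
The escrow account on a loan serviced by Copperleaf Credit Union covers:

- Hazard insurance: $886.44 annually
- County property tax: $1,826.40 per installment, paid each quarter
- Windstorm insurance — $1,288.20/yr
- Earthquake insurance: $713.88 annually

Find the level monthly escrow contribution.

Hazard insurance — $886.44
County property tax — $1,826.40 × 4 = $7,305.60
Windstorm insurance — $1,288.20
Earthquake insurance — $713.88
Total annual escrow = $10,194.12
Monthly = $10,194.12 ÷ 12 = $849.51

$849.51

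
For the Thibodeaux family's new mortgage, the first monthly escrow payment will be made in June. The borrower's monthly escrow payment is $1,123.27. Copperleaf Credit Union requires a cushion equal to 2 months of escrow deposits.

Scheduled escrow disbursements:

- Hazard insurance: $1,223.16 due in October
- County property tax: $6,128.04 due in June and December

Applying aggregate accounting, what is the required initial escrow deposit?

$7,862.89

Cushion = 2 × $1,123.27 = $2,246.54
Trial balance (start $0, +$1,123.27 each month, − disbursements):
  Jun: +$1,123.27 − $6,128.04 → -$5,004.77
  Jul: +$1,123.27 → -$3,881.50
  Aug: +$1,123.27 → -$2,758.23
  Sep: +$1,123.27 → -$1,634.96
  Oct: +$1,123.27 − $1,223.16 → -$1,734.85
  Nov: +$1,123.27 → -$611.58
  Dec: +$1,123.27 − $6,128.04 → -$5,616.35
  Jan: +$1,123.27 → -$4,493.08
  Feb: +$1,123.27 → -$3,369.81
  Mar: +$1,123.27 → -$2,246.54
  Apr: +$1,123.27 → -$1,123.27
  May: +$1,123.27 → $0.00
Lowest trial balance = -$5,616.35 (Dec)
Initial deposit = cushion − low point = $2,246.54 − (-$5,616.35) = $7,862.89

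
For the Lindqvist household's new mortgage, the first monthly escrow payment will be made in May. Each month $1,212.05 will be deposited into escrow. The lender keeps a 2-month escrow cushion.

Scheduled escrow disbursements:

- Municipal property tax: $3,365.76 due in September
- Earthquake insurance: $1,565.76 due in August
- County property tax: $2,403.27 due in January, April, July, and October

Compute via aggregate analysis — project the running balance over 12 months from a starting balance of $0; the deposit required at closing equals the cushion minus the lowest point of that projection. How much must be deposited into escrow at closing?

$4,889.86

Cushion = 2 × $1,212.05 = $2,424.10
Trial balance (start $0, +$1,212.05 each month, − disbursements):
  May: +$1,212.05 → $1,212.05
  Jun: +$1,212.05 → $2,424.10
  Jul: +$1,212.05 − $2,403.27 → $1,232.88
  Aug: +$1,212.05 − $1,565.76 → $879.17
  Sep: +$1,212.05 − $3,365.76 → -$1,274.54
  Oct: +$1,212.05 − $2,403.27 → -$2,465.76
  Nov: +$1,212.05 → -$1,253.71
  Dec: +$1,212.05 → -$41.66
  Jan: +$1,212.05 − $2,403.27 → -$1,232.88
  Feb: +$1,212.05 → -$20.83
  Mar: +$1,212.05 → $1,191.22
  Apr: +$1,212.05 − $2,403.27 → $0.00
Lowest trial balance = -$2,465.76 (Oct)
Initial deposit = cushion − low point = $2,424.10 − (-$2,465.76) = $4,889.86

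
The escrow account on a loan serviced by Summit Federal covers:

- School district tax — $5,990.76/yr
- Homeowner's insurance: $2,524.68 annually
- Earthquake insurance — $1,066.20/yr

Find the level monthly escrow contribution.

School district tax = $5,990.76 per year
Homeowner's insurance = $2,524.68 per year
Earthquake insurance = $1,066.20 per year
Combined annual = $5,990.76 + $2,524.68 + $1,066.20 = $9,581.64
Per month = $9,581.64 ÷ 12 = $798.47

$798.47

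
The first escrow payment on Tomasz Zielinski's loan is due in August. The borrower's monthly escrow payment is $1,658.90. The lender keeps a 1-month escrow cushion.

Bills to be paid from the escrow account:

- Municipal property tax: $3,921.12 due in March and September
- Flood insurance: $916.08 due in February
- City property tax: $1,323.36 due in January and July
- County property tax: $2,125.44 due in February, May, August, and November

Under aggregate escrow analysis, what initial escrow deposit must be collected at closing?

Cushion = 1 × $1,658.90 = $1,658.90
Trial balance (start $0, +$1,658.90 each month, − disbursements):
  Aug: +$1,658.90 − $2,125.44 → -$466.54
  Sep: +$1,658.90 − $3,921.12 → -$2,728.76
  Oct: +$1,658.90 → -$1,069.86
  Nov: +$1,658.90 − $2,125.44 → -$1,536.40
  Dec: +$1,658.90 → $122.50
  Jan: +$1,658.90 − $1,323.36 → $458.04
  Feb: +$1,658.90 − $3,041.52 → -$924.58
  Mar: +$1,658.90 − $3,921.12 → -$3,186.80
  Apr: +$1,658.90 → -$1,527.90
  May: +$1,658.90 − $2,125.44 → -$1,994.44
  Jun: +$1,658.90 → -$335.54
  Jul: +$1,658.90 − $1,323.36 → $0.00
Lowest trial balance = -$3,186.80 (Mar)
Initial deposit = cushion − low point = $1,658.90 − (-$3,186.80) = $4,845.70

$4,845.70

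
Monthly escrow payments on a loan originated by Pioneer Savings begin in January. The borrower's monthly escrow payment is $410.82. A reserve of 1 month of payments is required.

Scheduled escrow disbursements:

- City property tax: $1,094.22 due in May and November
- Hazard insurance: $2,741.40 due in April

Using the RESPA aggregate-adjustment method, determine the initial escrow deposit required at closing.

$2,192.34

Cushion = 1 × $410.82 = $410.82
Trial balance (start $0, +$410.82 each month, − disbursements):
  Jan: +$410.82 → $410.82
  Feb: +$410.82 → $821.64
  Mar: +$410.82 → $1,232.46
  Apr: +$410.82 − $2,741.40 → -$1,098.12
  May: +$410.82 − $1,094.22 → -$1,781.52
  Jun: +$410.82 → -$1,370.70
  Jul: +$410.82 → -$959.88
  Aug: +$410.82 → -$549.06
  Sep: +$410.82 → -$138.24
  Oct: +$410.82 → $272.58
  Nov: +$410.82 − $1,094.22 → -$410.82
  Dec: +$410.82 → $0.00
Lowest trial balance = -$1,781.52 (May)
Initial deposit = cushion − low point = $410.82 − (-$1,781.52) = $2,192.34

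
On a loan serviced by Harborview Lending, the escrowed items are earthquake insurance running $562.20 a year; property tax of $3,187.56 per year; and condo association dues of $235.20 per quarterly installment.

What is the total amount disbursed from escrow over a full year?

$4,690.56

Earthquake insurance = $562.20 annually
Property tax = $3,187.56 annually
Condo association dues = $235.20 × 4 = $940.80 annually
Combined annual = $562.20 + $3,187.56 + $940.80 = $4,690.56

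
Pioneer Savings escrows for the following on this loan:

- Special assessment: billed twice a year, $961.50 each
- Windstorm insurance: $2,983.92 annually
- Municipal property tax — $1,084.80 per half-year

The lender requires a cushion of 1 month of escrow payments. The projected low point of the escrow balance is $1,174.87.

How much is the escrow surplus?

$585.16

Special assessment = $961.50 × 2 = $1,923.00
Windstorm insurance = $2,983.92
Municipal property tax = $1,084.80 × 2 = $2,169.60
Combined annual = $1,923.00 + $2,983.92 + $2,169.60 = $7,076.52
Monthly escrow = $7,076.52 / 12 = $589.71
Required cushion = 1 × $589.71 = $589.71
Surplus = $1,174.87 − $589.71 = $585.16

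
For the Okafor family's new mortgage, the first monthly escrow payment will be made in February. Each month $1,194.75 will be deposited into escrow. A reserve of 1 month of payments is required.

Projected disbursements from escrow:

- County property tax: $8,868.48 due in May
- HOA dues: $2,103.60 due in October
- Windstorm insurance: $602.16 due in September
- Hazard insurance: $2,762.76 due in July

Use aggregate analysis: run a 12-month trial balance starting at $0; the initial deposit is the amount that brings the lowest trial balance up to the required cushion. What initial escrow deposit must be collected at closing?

$5,657.49

Cushion = 1 × $1,194.75 = $1,194.75
Trial balance (start $0, +$1,194.75 each month, − disbursements):
  Feb: +$1,194.75 → $1,194.75
  Mar: +$1,194.75 → $2,389.50
  Apr: +$1,194.75 → $3,584.25
  May: +$1,194.75 − $8,868.48 → -$4,089.48
  Jun: +$1,194.75 → -$2,894.73
  Jul: +$1,194.75 − $2,762.76 → -$4,462.74
  Aug: +$1,194.75 → -$3,267.99
  Sep: +$1,194.75 − $602.16 → -$2,675.40
  Oct: +$1,194.75 − $2,103.60 → -$3,584.25
  Nov: +$1,194.75 → -$2,389.50
  Dec: +$1,194.75 → -$1,194.75
  Jan: +$1,194.75 → $0.00
Lowest trial balance = -$4,462.74 (Jul)
Initial deposit = cushion − low point = $1,194.75 − (-$4,462.74) = $5,657.49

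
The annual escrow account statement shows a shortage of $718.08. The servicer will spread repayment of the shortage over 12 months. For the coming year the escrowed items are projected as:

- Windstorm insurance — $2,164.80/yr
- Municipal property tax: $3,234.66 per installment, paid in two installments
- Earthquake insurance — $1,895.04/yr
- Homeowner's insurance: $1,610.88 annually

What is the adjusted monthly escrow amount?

Windstorm insurance — $2,164.80
Municipal property tax — $3,234.66 × 2 = $6,469.32
Earthquake insurance — $1,895.04
Homeowner's insurance — $1,610.88
Combined annual = $2,164.80 + $6,469.32 + $1,895.04 + $1,610.88 = $12,140.04
Base monthly escrow = $12,140.04 / 12 = $1,011.67
Shortage per month = $718.08 ÷ 12 = $59.84
Adjusted monthly = $1,011.67 + $59.84 = $1,071.51

$1,071.51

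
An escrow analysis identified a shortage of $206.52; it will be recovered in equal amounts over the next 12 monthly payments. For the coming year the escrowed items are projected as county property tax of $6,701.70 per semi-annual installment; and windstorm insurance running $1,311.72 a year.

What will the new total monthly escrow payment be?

County property tax = $6,701.70 × 2 = $13,403.40/yr
Windstorm insurance = $1,311.72/yr
Yearly total = $13,403.40 + $1,311.72 = $14,715.12
Monthly escrow = $14,715.12 ÷ 12 = $1,226.26
Monthly shortage recovery: $206.52 ÷ 12 = $17.21
Adjusted monthly = $1,226.26 + $17.21 = $1,243.47

$1,243.47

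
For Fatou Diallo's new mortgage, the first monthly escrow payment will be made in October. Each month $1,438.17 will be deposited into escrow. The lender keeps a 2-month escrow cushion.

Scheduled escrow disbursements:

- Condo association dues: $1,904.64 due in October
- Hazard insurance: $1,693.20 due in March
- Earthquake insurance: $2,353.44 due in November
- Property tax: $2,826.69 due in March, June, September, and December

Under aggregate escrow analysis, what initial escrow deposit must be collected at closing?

Cushion = 2 × $1,438.17 = $2,876.34
Trial balance (start $0, +$1,438.17 each month, − disbursements):
  Oct: +$1,438.17 − $1,904.64 → -$466.47
  Nov: +$1,438.17 − $2,353.44 → -$1,381.74
  Dec: +$1,438.17 − $2,826.69 → -$2,770.26
  Jan: +$1,438.17 → -$1,332.09
  Feb: +$1,438.17 → $106.08
  Mar: +$1,438.17 − $4,519.89 → -$2,975.64
  Apr: +$1,438.17 → -$1,537.47
  May: +$1,438.17 → -$99.30
  Jun: +$1,438.17 − $2,826.69 → -$1,487.82
  Jul: +$1,438.17 → -$49.65
  Aug: +$1,438.17 → $1,388.52
  Sep: +$1,438.17 − $2,826.69 → $0.00
Lowest trial balance = -$2,975.64 (Mar)
Initial deposit = cushion − low point = $2,876.34 − (-$2,975.64) = $5,851.98

$5,851.98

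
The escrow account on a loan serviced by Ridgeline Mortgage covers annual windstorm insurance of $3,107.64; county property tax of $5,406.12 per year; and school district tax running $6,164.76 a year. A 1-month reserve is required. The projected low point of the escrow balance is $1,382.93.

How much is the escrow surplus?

$159.72

Windstorm insurance — $3,107.64 annually
County property tax — $5,406.12 annually
School district tax — $6,164.76 annually
Total per year = $3,107.64 + $5,406.12 + $6,164.76 = $14,678.52
Monthly = $14,678.52 ÷ 12 = $1,223.21
Cushion = 1 × $1,223.21 = $1,223.21
Excess over cushion: $1,382.93 − $1,223.21 = $159.72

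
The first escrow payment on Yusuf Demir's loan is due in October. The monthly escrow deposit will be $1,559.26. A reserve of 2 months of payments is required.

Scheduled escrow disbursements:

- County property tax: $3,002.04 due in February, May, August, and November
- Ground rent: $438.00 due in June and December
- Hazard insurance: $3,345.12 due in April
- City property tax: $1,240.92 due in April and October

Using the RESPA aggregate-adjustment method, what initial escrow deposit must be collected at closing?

Cushion = 2 × $1,559.26 = $3,118.52
Trial balance (start $0, +$1,559.26 each month, − disbursements):
  Oct: +$1,559.26 − $1,240.92 → $318.34
  Nov: +$1,559.26 − $3,002.04 → -$1,124.44
  Dec: +$1,559.26 − $438.00 → -$3.18
  Jan: +$1,559.26 → $1,556.08
  Feb: +$1,559.26 − $3,002.04 → $113.30
  Mar: +$1,559.26 → $1,672.56
  Apr: +$1,559.26 − $4,586.04 → -$1,354.22
  May: +$1,559.26 − $3,002.04 → -$2,797.00
  Jun: +$1,559.26 − $438.00 → -$1,675.74
  Jul: +$1,559.26 → -$116.48
  Aug: +$1,559.26 − $3,002.04 → -$1,559.26
  Sep: +$1,559.26 → $0.00
Lowest trial balance = -$2,797.00 (May)
Initial deposit = cushion − low point = $3,118.52 − (-$2,797.00) = $5,915.52

$5,915.52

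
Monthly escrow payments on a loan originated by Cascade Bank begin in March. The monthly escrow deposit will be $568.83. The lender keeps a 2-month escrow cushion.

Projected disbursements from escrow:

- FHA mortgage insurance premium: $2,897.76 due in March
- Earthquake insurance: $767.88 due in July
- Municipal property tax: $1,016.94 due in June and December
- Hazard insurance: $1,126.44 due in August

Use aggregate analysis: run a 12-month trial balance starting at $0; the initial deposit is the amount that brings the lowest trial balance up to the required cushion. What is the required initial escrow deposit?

$3,533.70

Cushion = 2 × $568.83 = $1,137.66
Trial balance (start $0, +$568.83 each month, − disbursements):
  Mar: +$568.83 − $2,897.76 → -$2,328.93
  Apr: +$568.83 → -$1,760.10
  May: +$568.83 → -$1,191.27
  Jun: +$568.83 − $1,016.94 → -$1,639.38
  Jul: +$568.83 − $767.88 → -$1,838.43
  Aug: +$568.83 − $1,126.44 → -$2,396.04
  Sep: +$568.83 → -$1,827.21
  Oct: +$568.83 → -$1,258.38
  Nov: +$568.83 → -$689.55
  Dec: +$568.83 − $1,016.94 → -$1,137.66
  Jan: +$568.83 → -$568.83
  Feb: +$568.83 → $0.00
Lowest trial balance = -$2,396.04 (Aug)
Initial deposit = cushion − low point = $1,137.66 − (-$2,396.04) = $3,533.70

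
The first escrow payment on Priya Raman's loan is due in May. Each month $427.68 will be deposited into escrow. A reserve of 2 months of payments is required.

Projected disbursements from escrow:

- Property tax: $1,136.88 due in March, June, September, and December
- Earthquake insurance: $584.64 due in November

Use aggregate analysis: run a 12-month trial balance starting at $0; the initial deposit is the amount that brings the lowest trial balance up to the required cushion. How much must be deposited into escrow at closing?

$1,429.20

Cushion = 2 × $427.68 = $855.36
Trial balance (start $0, +$427.68 each month, − disbursements):
  May: +$427.68 → $427.68
  Jun: +$427.68 − $1,136.88 → -$281.52
  Jul: +$427.68 → $146.16
  Aug: +$427.68 → $573.84
  Sep: +$427.68 − $1,136.88 → -$135.36
  Oct: +$427.68 → $292.32
  Nov: +$427.68 − $584.64 → $135.36
  Dec: +$427.68 − $1,136.88 → -$573.84
  Jan: +$427.68 → -$146.16
  Feb: +$427.68 → $281.52
  Mar: +$427.68 − $1,136.88 → -$427.68
  Apr: +$427.68 → $0.00
Lowest trial balance = -$573.84 (Dec)
Initial deposit = cushion − low point = $855.36 − (-$573.84) = $1,429.20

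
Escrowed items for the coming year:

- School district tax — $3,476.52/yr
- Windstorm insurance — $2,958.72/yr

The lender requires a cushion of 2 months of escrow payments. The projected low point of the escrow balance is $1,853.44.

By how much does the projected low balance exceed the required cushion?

$780.90

School district tax = $3,476.52 annually
Windstorm insurance = $2,958.72 annually
Total per year = $3,476.52 + $2,958.72 = $6,435.24
Monthly = $6,435.24 / 12 = $536.27
Required reserve = 2 × $536.27 = $1,072.54
Excess over cushion: $1,853.44 − $1,072.54 = $780.90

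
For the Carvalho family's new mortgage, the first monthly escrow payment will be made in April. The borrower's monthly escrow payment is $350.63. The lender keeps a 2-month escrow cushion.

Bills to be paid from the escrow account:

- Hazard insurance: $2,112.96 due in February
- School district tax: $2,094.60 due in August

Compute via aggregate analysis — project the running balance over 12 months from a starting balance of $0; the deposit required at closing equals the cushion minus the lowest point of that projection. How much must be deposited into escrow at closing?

Cushion = 2 × $350.63 = $701.26
Trial balance (start $0, +$350.63 each month, − disbursements):
  Apr: +$350.63 → $350.63
  May: +$350.63 → $701.26
  Jun: +$350.63 → $1,051.89
  Jul: +$350.63 → $1,402.52
  Aug: +$350.63 − $2,094.60 → -$341.45
  Sep: +$350.63 → $9.18
  Oct: +$350.63 → $359.81
  Nov: +$350.63 → $710.44
  Dec: +$350.63 → $1,061.07
  Jan: +$350.63 → $1,411.70
  Feb: +$350.63 − $2,112.96 → -$350.63
  Mar: +$350.63 → $0.00
Lowest trial balance = -$350.63 (Feb)
Initial deposit = cushion − low point = $701.26 − (-$350.63) = $1,051.89

$1,051.89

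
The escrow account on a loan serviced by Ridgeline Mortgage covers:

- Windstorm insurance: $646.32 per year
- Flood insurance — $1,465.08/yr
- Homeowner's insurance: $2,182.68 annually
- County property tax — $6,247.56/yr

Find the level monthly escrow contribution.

Windstorm insurance: $646.32 annually
Flood insurance: $1,465.08 annually
Homeowner's insurance: $2,182.68 annually
County property tax: $6,247.56 annually
Yearly total = $646.32 + $1,465.08 + $2,182.68 + $6,247.56 = $10,541.64
Base monthly escrow = $10,541.64 ÷ 12 = $878.47

$878.47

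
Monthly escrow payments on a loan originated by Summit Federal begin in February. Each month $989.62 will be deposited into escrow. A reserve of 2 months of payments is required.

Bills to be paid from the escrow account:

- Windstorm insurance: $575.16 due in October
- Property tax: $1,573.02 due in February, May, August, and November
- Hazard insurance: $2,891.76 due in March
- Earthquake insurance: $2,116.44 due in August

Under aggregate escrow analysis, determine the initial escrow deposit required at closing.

Cushion = 2 × $989.62 = $1,979.24
Trial balance (start $0, +$989.62 each month, − disbursements):
  Feb: +$989.62 − $1,573.02 → -$583.40
  Mar: +$989.62 − $2,891.76 → -$2,485.54
  Apr: +$989.62 → -$1,495.92
  May: +$989.62 − $1,573.02 → -$2,079.32
  Jun: +$989.62 → -$1,089.70
  Jul: +$989.62 → -$100.08
  Aug: +$989.62 − $3,689.46 → -$2,799.92
  Sep: +$989.62 → -$1,810.30
  Oct: +$989.62 − $575.16 → -$1,395.84
  Nov: +$989.62 − $1,573.02 → -$1,979.24
  Dec: +$989.62 → -$989.62
  Jan: +$989.62 → $0.00
Lowest trial balance = -$2,799.92 (Aug)
Initial deposit = cushion − low point = $1,979.24 − (-$2,799.92) = $4,779.16

$4,779.16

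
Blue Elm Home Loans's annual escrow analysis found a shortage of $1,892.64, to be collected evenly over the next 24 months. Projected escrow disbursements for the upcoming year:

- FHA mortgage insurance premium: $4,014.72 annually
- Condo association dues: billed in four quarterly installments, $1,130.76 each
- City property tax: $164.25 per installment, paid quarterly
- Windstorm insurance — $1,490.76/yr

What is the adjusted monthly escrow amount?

FHA mortgage insurance premium = $4,014.72/yr
Condo association dues = $1,130.76 × 4 = $4,523.04/yr
City property tax = $164.25 × 4 = $657.00/yr
Windstorm insurance = $1,490.76/yr
Yearly total = $4,014.72 + $4,523.04 + $657.00 + $1,490.76 = $10,685.52
Monthly = $10,685.52 / 12 = $890.46
Monthly shortage recovery: $1,892.64 ÷ 24 = $78.86
Adjusted monthly = $890.46 + $78.86 = $969.32

$969.32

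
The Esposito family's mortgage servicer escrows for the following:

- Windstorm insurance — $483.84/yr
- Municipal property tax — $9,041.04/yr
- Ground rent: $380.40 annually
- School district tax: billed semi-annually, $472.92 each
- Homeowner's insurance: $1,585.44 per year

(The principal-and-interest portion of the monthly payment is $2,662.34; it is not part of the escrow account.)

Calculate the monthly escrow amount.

Windstorm insurance — $483.84/yr
Municipal property tax — $9,041.04/yr
Ground rent — $380.40/yr
School district tax — $472.92 × 2 = $945.84/yr
Homeowner's insurance — $1,585.44/yr
Total per year = $12,436.56
Monthly = $12,436.56 / 12 = $1,036.38

$1,036.38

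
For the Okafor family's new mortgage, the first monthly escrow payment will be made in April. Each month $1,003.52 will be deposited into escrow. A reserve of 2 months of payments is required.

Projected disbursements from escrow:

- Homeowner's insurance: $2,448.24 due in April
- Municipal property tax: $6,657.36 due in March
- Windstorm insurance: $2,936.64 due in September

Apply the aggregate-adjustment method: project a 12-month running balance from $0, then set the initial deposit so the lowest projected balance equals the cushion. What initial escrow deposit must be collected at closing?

Cushion = 2 × $1,003.52 = $2,007.04
Trial balance (start $0, +$1,003.52 each month, − disbursements):
  Apr: +$1,003.52 − $2,448.24 → -$1,444.72
  May: +$1,003.52 → -$441.20
  Jun: +$1,003.52 → $562.32
  Jul: +$1,003.52 → $1,565.84
  Aug: +$1,003.52 → $2,569.36
  Sep: +$1,003.52 − $2,936.64 → $636.24
  Oct: +$1,003.52 → $1,639.76
  Nov: +$1,003.52 → $2,643.28
  Dec: +$1,003.52 → $3,646.80
  Jan: +$1,003.52 → $4,650.32
  Feb: +$1,003.52 → $5,653.84
  Mar: +$1,003.52 − $6,657.36 → $0.00
Lowest trial balance = -$1,444.72 (Apr)
Initial deposit = cushion − low point = $2,007.04 − (-$1,444.72) = $3,451.76

$3,451.76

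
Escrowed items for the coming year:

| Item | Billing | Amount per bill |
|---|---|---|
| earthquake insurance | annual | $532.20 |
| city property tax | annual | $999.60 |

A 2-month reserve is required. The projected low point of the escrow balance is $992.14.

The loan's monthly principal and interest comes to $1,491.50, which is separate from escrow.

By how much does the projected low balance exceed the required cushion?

Earthquake insurance = $532.20/yr
City property tax = $999.60/yr
Total per year = $1,531.80
Monthly escrow = $1,531.80 ÷ 12 = $127.65
Cushion = 2 × $127.65 = $255.30
Surplus = $992.14 − $255.30 = $736.84

$736.84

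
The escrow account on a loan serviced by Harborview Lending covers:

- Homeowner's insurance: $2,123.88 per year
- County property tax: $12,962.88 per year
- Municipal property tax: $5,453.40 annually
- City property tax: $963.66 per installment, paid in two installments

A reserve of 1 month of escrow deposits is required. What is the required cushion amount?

$1,872.29

Homeowner's insurance: $2,123.88 per year
County property tax: $12,962.88 per year
Municipal property tax: $5,453.40 per year
City property tax: $963.66 × 2 = $1,927.32 per year
Total per year = $2,123.88 + $12,962.88 + $5,453.40 + $1,927.32 = $22,467.48
Per month = $22,467.48 ÷ 12 = $1,872.29
Required cushion = 1 × $1,872.29 = $1,872.29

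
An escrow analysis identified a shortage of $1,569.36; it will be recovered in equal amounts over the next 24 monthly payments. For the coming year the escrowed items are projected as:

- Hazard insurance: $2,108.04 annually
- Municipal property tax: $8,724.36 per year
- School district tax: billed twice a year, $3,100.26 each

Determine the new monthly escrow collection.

Hazard insurance: $2,108.04 annually
Municipal property tax: $8,724.36 annually
School district tax: $3,100.26 × 2 = $6,200.52 annually
Yearly total = $17,032.92
Base monthly escrow = $17,032.92 ÷ 12 = $1,419.41
Monthly shortage recovery: $1,569.36 / 24 = $65.39
New monthly escrow = $1,419.41 + $65.39 = $1,484.80

$1,484.80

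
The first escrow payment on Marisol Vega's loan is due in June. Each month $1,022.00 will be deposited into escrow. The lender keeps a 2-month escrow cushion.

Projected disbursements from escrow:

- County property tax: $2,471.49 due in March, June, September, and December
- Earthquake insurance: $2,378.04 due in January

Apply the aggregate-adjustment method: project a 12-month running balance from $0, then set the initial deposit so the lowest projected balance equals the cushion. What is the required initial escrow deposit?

$4,088.00

Cushion = 2 × $1,022.00 = $2,044.00
Trial balance (start $0, +$1,022.00 each month, − disbursements):
  Jun: +$1,022.00 − $2,471.49 → -$1,449.49
  Jul: +$1,022.00 → -$427.49
  Aug: +$1,022.00 → $594.51
  Sep: +$1,022.00 − $2,471.49 → -$854.98
  Oct: +$1,022.00 → $167.02
  Nov: +$1,022.00 → $1,189.02
  Dec: +$1,022.00 − $2,471.49 → -$260.47
  Jan: +$1,022.00 − $2,378.04 → -$1,616.51
  Feb: +$1,022.00 → -$594.51
  Mar: +$1,022.00 − $2,471.49 → -$2,044.00
  Apr: +$1,022.00 → -$1,022.00
  May: +$1,022.00 → $0.00
Lowest trial balance = -$2,044.00 (Mar)
Initial deposit = cushion − low point = $2,044.00 − (-$2,044.00) = $4,088.00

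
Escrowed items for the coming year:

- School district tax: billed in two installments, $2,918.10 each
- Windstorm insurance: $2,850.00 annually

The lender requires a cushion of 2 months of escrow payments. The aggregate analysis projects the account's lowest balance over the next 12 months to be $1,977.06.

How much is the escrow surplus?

School district tax = $2,918.10 × 2 = $5,836.20 per year
Windstorm insurance = $2,850.00 per year
Yearly total = $5,836.20 + $2,850.00 = $8,686.20
Per month = $8,686.20 / 12 = $723.85
Required cushion = 2 × $723.85 = $1,447.70
Surplus = $1,977.06 − $1,447.70 = $529.36

$529.36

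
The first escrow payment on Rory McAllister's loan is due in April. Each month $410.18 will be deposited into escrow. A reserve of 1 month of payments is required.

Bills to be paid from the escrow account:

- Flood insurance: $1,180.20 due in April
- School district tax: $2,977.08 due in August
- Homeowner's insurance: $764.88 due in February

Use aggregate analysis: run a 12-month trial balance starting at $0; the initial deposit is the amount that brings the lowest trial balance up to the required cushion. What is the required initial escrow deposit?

Cushion = 1 × $410.18 = $410.18
Trial balance (start $0, +$410.18 each month, − disbursements):
  Apr: +$410.18 − $1,180.20 → -$770.02
  May: +$410.18 → -$359.84
  Jun: +$410.18 → $50.34
  Jul: +$410.18 → $460.52
  Aug: +$410.18 − $2,977.08 → -$2,106.38
  Sep: +$410.18 → -$1,696.20
  Oct: +$410.18 → -$1,286.02
  Nov: +$410.18 → -$875.84
  Dec: +$410.18 → -$465.66
  Jan: +$410.18 → -$55.48
  Feb: +$410.18 − $764.88 → -$410.18
  Mar: +$410.18 → $0.00
Lowest trial balance = -$2,106.38 (Aug)
Initial deposit = cushion − low point = $410.18 − (-$2,106.38) = $2,516.56

$2,516.56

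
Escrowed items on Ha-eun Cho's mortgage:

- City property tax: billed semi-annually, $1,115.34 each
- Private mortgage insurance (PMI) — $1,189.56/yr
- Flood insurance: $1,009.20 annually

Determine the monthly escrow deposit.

City property tax — $1,115.34 × 2 = $2,230.68 per year
Private mortgage insurance (PMI) — $1,189.56 per year
Flood insurance — $1,009.20 per year
Total annual escrow = $2,230.68 + $1,189.56 + $1,009.20 = $4,429.44
Monthly = $4,429.44 / 12 = $369.12

$369.12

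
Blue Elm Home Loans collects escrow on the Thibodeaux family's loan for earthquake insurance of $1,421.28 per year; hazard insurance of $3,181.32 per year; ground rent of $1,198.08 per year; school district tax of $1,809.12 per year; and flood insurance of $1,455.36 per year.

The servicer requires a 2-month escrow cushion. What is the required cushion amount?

$1,510.86

Earthquake insurance — $1,421.28
Hazard insurance — $3,181.32
Ground rent — $1,198.08
School district tax — $1,809.12
Flood insurance — $1,455.36
Total annual escrow = $1,421.28 + $3,181.32 + $1,198.08 + $1,809.12 + $1,455.36 = $9,065.16
Base monthly escrow = $9,065.16 / 12 = $755.43
Reserve = 2 × $755.43 = $1,510.86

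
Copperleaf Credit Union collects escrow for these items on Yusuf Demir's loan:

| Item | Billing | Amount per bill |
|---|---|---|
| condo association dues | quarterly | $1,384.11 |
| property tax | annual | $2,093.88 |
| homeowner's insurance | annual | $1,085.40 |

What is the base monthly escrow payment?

$726.31

Condo association dues: $1,384.11 × 4 = $5,536.44 annually
Property tax: $2,093.88 annually
Homeowner's insurance: $1,085.40 annually
Yearly total = $8,715.72
Monthly escrow = $8,715.72 ÷ 12 = $726.31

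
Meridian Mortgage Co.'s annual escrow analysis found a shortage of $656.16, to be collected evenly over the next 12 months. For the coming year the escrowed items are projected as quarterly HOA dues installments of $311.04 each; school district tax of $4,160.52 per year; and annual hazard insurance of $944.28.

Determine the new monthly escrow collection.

$583.76

HOA dues — $311.04 × 4 = $1,244.16/yr
School district tax — $4,160.52/yr
Hazard insurance — $944.28/yr
Combined annual = $1,244.16 + $4,160.52 + $944.28 = $6,348.96
Per month = $6,348.96 / 12 = $529.08
Monthly shortage recovery: $656.16 / 12 = $54.68
Adjusted monthly = $529.08 + $54.68 = $583.76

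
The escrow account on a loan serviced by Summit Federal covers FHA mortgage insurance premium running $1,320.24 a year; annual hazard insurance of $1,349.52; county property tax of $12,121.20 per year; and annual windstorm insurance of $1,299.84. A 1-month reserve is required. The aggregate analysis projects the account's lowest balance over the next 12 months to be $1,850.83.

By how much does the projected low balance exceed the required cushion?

$509.93

FHA mortgage insurance premium — $1,320.24
Hazard insurance — $1,349.52
County property tax — $12,121.20
Windstorm insurance — $1,299.84
Combined annual = $16,090.80
Monthly = $16,090.80 ÷ 12 = $1,340.90
Required cushion = 1 × $1,340.90 = $1,340.90
Excess over cushion: $1,850.83 − $1,340.90 = $509.93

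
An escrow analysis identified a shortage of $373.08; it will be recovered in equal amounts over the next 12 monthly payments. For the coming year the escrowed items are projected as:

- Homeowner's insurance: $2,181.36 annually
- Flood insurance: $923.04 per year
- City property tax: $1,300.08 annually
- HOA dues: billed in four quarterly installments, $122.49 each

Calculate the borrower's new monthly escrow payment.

Homeowner's insurance — $2,181.36/yr
Flood insurance — $923.04/yr
City property tax — $1,300.08/yr
HOA dues — $122.49 × 4 = $489.96/yr
Yearly total = $4,894.44
Per month = $4,894.44 ÷ 12 = $407.87
Shortage per month = $373.08 ÷ 12 = $31.09
Adjusted monthly = $407.87 + $31.09 = $438.96

$438.96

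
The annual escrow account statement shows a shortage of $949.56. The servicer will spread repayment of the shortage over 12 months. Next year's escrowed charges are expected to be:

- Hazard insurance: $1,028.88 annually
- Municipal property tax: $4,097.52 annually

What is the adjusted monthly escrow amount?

$506.33

Hazard insurance = $1,028.88 per year
Municipal property tax = $4,097.52 per year
Annual escrow total = $1,028.88 + $4,097.52 = $5,126.40
Per month = $5,126.40 / 12 = $427.20
Shortage spread = $949.56 ÷ 12 = $79.13/mo
Adjusted monthly = $427.20 + $79.13 = $506.33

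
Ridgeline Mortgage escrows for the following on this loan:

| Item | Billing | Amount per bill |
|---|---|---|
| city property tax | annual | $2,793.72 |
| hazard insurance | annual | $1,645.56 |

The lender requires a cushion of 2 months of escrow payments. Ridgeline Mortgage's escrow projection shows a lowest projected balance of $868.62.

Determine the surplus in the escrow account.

City property tax = $2,793.72/yr
Hazard insurance = $1,645.56/yr
Combined annual = $2,793.72 + $1,645.56 = $4,439.28
Per month = $4,439.28 / 12 = $369.94
Required reserve = 2 × $369.94 = $739.88
Excess over cushion: $868.62 − $739.88 = $128.74

$128.74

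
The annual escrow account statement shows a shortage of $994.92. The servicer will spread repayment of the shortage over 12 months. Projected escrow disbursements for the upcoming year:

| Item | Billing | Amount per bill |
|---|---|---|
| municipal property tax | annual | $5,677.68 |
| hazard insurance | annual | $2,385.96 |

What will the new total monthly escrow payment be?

$754.88

Municipal property tax: $5,677.68 per year
Hazard insurance: $2,385.96 per year
Yearly total = $5,677.68 + $2,385.96 = $8,063.64
Per month = $8,063.64 / 12 = $671.97
Monthly shortage recovery: $994.92 ÷ 12 = $82.91
Adjusted monthly = $671.97 + $82.91 = $754.88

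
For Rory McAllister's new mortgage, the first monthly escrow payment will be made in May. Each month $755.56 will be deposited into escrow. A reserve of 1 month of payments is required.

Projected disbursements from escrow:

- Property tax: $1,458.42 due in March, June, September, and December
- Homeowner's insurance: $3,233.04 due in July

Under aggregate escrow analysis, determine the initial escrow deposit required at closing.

$3,180.34

Cushion = 1 × $755.56 = $755.56
Trial balance (start $0, +$755.56 each month, − disbursements):
  May: +$755.56 → $755.56
  Jun: +$755.56 − $1,458.42 → $52.70
  Jul: +$755.56 − $3,233.04 → -$2,424.78
  Aug: +$755.56 → -$1,669.22
  Sep: +$755.56 − $1,458.42 → -$2,372.08
  Oct: +$755.56 → -$1,616.52
  Nov: +$755.56 → -$860.96
  Dec: +$755.56 − $1,458.42 → -$1,563.82
  Jan: +$755.56 → -$808.26
  Feb: +$755.56 → -$52.70
  Mar: +$755.56 − $1,458.42 → -$755.56
  Apr: +$755.56 → $0.00
Lowest trial balance = -$2,424.78 (Jul)
Initial deposit = cushion − low point = $755.56 − (-$2,424.78) = $3,180.34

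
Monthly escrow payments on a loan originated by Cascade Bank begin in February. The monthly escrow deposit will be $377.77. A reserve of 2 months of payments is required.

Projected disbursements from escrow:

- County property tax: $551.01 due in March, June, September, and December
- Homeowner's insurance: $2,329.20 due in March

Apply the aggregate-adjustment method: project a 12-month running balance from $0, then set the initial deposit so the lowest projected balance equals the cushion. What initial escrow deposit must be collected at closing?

Cushion = 2 × $377.77 = $755.54
Trial balance (start $0, +$377.77 each month, − disbursements):
  Feb: +$377.77 → $377.77
  Mar: +$377.77 − $2,880.21 → -$2,124.67
  Apr: +$377.77 → -$1,746.90
  May: +$377.77 → -$1,369.13
  Jun: +$377.77 − $551.01 → -$1,542.37
  Jul: +$377.77 → -$1,164.60
  Aug: +$377.77 → -$786.83
  Sep: +$377.77 − $551.01 → -$960.07
  Oct: +$377.77 → -$582.30
  Nov: +$377.77 → -$204.53
  Dec: +$377.77 − $551.01 → -$377.77
  Jan: +$377.77 → $0.00
Lowest trial balance = -$2,124.67 (Mar)
Initial deposit = cushion − low point = $755.54 − (-$2,124.67) = $2,880.21

$2,880.21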